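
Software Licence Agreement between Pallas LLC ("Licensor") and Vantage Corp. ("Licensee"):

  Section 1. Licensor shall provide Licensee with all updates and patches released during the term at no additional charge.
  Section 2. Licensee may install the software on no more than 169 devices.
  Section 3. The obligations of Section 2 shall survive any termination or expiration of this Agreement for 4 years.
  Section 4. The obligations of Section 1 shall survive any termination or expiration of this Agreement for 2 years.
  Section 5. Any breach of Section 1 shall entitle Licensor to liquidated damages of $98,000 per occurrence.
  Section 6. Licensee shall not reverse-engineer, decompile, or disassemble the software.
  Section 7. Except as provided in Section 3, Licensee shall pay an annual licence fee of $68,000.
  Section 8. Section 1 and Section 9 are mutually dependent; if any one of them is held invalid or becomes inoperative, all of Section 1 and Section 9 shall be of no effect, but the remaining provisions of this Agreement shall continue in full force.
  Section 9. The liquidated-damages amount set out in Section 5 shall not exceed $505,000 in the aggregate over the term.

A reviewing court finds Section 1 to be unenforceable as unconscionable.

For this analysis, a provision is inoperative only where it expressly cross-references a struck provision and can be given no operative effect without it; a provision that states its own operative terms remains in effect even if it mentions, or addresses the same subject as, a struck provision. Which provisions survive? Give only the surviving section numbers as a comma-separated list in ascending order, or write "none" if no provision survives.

2, 3, 6, 7, 8

Section 1 is struck. Section 4 operates only by reference to Section 1, so it falls with Section 1. Section 5 operates only by reference to Section 1, so it falls with Section 1. The whole of Section 9 is the aggregate cap on the liquidated-damages amount, defined by reference to Section 5, so Section 9 cannot stand once Section 5 is removed. Section 8 declares Section 1 and Section 9 mutually dependent; since one of them has fallen, all of them are of no effect. The remainder continues in force under Section 8. Section 2, Section 3, Section 6, Section 7, and Section 8 remain in effect.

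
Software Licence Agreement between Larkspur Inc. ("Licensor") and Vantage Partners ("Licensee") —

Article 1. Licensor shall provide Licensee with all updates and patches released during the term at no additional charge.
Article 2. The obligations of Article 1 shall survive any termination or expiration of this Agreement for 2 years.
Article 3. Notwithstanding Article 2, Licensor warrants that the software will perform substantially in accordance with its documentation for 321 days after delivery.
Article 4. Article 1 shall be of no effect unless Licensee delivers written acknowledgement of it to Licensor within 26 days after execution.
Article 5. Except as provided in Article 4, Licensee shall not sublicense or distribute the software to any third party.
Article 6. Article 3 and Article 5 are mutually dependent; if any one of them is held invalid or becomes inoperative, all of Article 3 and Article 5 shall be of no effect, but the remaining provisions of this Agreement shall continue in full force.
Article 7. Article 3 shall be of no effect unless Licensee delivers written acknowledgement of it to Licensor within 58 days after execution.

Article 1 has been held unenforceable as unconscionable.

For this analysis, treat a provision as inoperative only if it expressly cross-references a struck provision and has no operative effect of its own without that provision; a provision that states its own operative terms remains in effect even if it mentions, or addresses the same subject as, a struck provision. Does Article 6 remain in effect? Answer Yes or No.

Yes

Article 1 is struck. Article 2 merely fixes the survival period for Article 1; with Article 1 gone it has nothing to operate on and falls away. Article 4 has no operative effect of its own apart from Article 1 and is therefore inoperative. Although Article 5 refers to Article 4, its operative terms do not depend on Article 4, so it remains in effect. Article 3 mentions Article 2 but its own obligation stands independently of Article 2, so Article 3 is not affected. Article 6 ties Article 3 and Article 5 together, but none of those is affected here; the remaining provisions continue in force under Article 6. Article 3, Article 5, Article 6, and Article 7 remain in effect. Article 6 is among the surviving provisions, so the answer is yes.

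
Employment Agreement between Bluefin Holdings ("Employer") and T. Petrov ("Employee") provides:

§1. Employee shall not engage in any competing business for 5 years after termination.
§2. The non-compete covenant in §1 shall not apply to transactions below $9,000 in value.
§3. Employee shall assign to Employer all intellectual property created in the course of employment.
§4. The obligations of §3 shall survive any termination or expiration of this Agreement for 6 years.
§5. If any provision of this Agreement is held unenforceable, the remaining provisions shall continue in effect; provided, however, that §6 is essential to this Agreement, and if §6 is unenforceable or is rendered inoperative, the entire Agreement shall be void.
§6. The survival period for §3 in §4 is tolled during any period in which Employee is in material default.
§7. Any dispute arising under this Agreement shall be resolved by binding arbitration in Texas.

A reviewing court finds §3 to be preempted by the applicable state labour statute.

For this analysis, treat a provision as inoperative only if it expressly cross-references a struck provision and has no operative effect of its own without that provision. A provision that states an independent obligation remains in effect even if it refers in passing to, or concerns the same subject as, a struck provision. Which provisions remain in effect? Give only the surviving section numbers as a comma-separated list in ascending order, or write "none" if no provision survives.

§3 is struck. The only function of §4 is the survival period for §3, so it cannot stand once §3 is removed. §6 has no operative effect of its own apart from §4 and is therefore inoperative. §5 makes §6 an essential term, and §6 has been rendered inoperative by the cascade; under §5, the entire Agreement is therefore void. No provision of the Agreement survives.

none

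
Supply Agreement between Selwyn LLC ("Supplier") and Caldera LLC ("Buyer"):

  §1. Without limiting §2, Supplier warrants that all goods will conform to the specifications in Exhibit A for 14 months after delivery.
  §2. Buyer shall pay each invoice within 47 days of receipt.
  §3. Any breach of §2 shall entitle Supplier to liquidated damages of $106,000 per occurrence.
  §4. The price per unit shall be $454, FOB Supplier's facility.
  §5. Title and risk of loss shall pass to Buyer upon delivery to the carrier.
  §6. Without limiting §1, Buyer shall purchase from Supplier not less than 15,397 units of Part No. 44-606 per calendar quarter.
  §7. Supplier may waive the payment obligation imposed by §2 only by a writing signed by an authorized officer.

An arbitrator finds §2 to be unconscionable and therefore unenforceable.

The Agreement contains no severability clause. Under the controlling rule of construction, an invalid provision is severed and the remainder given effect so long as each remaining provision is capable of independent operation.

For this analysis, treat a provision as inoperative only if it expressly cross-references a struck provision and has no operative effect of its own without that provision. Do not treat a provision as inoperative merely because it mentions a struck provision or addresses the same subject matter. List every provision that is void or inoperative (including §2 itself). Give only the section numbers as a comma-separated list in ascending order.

§2 is struck. §3 does nothing except set the liquidated-damages amount by reference to §2; with §2 gone it has no independent effect and is inoperative. The only function of §7 is the waiver condition for §2, so it cannot stand once §2 is removed. Although §1 refers to §2, its operative terms do not depend on §2, so it remains in effect. Under the stated default rule, only provisions that cannot operate independently fall away; the rest are enforced. That leaves §1, §4, §5, and §6 in effect.

2, 3, 7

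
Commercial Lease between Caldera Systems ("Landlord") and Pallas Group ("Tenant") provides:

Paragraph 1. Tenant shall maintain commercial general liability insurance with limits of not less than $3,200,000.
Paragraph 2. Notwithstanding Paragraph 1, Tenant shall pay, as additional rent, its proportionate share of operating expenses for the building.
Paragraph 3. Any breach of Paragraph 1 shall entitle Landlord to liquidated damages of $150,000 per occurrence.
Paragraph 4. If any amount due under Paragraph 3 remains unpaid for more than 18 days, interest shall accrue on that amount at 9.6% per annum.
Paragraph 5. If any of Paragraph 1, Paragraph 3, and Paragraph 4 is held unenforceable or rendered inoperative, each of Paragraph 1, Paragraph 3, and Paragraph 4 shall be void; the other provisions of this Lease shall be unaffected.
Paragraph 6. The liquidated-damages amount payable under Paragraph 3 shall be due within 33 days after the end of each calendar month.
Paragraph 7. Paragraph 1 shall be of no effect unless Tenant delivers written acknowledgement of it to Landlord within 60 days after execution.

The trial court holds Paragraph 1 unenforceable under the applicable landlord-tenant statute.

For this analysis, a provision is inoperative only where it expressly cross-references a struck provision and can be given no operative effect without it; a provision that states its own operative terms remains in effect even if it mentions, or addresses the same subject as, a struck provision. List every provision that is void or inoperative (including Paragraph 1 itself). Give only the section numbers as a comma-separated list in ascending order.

1, 3, 4, 6, 7

Paragraph 1 is struck. Paragraph 3 has no operative effect of its own apart from Paragraph 1 and is therefore inoperative. The only function of Paragraph 7 is the acknowledgement condition for Paragraph 1, so it cannot stand once Paragraph 1 is removed. Paragraph 4 does nothing except set the default interest on the liquidated-damages amount by reference to Paragraph 3; with Paragraph 3 gone it has no independent effect and is inoperative. Paragraph 6 does nothing except set the payment deadline for the liquidated-damages amount by reference to Paragraph 3; with Paragraph 3 gone it has no independent effect and is inoperative. Paragraph 2 mentions Paragraph 1 but its own obligation stands independently of Paragraph 1, so Paragraph 2 is not affected. Paragraph 5 declares Paragraph 1, Paragraph 3, and Paragraph 4 mutually dependent; since one of them has fallen, all of them are of no effect. The remainder continues in force under Paragraph 5. Paragraph 2 and Paragraph 5 remain in effect.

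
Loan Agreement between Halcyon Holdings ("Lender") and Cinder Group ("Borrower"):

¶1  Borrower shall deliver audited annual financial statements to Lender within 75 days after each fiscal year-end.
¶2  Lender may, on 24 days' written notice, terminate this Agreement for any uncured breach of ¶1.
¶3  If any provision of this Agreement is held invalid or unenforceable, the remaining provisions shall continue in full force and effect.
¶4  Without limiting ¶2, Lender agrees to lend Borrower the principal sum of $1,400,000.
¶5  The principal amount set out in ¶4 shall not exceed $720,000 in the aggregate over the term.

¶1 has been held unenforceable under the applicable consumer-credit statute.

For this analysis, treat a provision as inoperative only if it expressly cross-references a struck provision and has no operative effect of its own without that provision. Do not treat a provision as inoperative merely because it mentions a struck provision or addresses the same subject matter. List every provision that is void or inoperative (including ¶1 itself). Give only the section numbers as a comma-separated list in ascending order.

1, 2

¶1 is struck. ¶2 merely fixes the termination right for breach of ¶1; with ¶1 gone it has nothing to operate on and falls away. ¶4 mentions ¶2 but its own obligation stands independently of ¶2, so ¶4 is not affected. ¶3 is a severability clause and preserves every provision that can still be given independent effect. The provisions still in force are ¶3, ¶4, and ¶5.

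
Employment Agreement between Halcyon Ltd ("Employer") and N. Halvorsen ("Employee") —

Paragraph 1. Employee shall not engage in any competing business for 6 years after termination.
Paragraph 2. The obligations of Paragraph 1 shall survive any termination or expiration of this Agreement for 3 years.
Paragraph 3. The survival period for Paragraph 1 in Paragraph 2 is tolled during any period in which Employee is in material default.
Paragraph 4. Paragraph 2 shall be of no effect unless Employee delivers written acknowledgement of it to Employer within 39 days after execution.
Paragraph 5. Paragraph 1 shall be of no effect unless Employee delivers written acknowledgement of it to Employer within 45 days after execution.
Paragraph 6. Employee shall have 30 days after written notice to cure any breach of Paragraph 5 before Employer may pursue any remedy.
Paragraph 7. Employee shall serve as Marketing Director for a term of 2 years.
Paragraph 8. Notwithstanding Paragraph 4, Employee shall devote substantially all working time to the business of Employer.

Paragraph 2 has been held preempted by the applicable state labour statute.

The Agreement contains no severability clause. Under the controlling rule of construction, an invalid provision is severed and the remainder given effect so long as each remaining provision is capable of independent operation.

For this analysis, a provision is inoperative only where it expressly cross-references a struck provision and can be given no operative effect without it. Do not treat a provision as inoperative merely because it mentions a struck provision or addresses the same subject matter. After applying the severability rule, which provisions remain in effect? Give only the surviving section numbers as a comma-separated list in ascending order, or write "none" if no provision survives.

Paragraph 2 is struck. The whole of Paragraph 3 is the tolling of the survival period for Paragraph 1, defined by reference to Paragraph 2, so Paragraph 3 cannot stand once Paragraph 2 is removed. Paragraph 4 has no operative effect of its own apart from Paragraph 2 and is therefore inoperative. Although Paragraph 8 refers to Paragraph 4, its operative terms do not depend on Paragraph 4, so it remains in effect. With no severability clause, the stated default rule severs what cannot stand and enforces each remaining provision that can operate on its own. That leaves Paragraph 1, Paragraph 5, Paragraph 6, Paragraph 7, and Paragraph 8 in effect.

1, 5, 6, 7, 8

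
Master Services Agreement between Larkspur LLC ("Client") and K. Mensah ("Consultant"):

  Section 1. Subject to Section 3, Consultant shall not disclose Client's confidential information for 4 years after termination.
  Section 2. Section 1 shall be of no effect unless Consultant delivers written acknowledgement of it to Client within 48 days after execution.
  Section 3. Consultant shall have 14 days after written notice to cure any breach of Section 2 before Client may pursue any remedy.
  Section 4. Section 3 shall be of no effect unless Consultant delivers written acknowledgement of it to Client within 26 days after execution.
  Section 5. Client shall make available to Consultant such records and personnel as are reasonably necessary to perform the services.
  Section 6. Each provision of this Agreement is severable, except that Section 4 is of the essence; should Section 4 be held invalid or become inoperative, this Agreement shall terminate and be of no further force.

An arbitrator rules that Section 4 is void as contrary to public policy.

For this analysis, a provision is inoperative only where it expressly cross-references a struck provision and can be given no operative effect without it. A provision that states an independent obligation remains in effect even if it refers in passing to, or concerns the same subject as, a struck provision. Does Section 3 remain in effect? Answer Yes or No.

Section 4 is struck. Nothing else in the Agreement is defined by reference to Section 4. Section 6 makes Section 4 an essential term, and Section 4 is the provision held invalid; under Section 6, the entire Agreement is therefore void. No provision of the Agreement survives. Section 3 is among the inoperative provisions, so the answer is no.

No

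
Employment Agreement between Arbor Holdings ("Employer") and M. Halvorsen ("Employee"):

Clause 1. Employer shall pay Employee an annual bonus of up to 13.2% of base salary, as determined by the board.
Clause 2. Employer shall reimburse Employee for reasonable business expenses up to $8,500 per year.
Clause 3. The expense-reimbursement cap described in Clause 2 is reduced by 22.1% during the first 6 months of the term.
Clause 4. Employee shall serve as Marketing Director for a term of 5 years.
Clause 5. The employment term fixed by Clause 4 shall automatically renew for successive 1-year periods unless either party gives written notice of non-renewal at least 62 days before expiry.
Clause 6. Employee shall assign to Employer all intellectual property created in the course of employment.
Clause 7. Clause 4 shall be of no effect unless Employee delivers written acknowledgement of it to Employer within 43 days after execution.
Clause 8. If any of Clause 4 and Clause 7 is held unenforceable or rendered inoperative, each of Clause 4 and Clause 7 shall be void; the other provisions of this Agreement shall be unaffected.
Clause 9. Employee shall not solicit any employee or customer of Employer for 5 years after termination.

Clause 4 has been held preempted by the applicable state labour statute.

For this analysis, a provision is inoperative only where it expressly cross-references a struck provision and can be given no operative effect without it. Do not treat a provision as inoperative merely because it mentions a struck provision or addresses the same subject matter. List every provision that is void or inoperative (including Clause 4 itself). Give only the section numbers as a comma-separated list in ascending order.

Clause 4 is struck. The whole of Clause 5 is the renewal of the employment term, defined by reference to Clause 4, so Clause 5 cannot stand once Clause 4 is removed. Clause 7 merely fixes the acknowledgement condition for Clause 4; with Clause 4 gone it has nothing to operate on and falls away. Clause 8 declares Clause 4 and Clause 7 mutually dependent; since one of them has fallen, all of them are of no effect. The remainder continues in force under Clause 8. Clause 1, Clause 2, Clause 3, Clause 6, Clause 8, and Clause 9 remain in effect.

4, 5, 7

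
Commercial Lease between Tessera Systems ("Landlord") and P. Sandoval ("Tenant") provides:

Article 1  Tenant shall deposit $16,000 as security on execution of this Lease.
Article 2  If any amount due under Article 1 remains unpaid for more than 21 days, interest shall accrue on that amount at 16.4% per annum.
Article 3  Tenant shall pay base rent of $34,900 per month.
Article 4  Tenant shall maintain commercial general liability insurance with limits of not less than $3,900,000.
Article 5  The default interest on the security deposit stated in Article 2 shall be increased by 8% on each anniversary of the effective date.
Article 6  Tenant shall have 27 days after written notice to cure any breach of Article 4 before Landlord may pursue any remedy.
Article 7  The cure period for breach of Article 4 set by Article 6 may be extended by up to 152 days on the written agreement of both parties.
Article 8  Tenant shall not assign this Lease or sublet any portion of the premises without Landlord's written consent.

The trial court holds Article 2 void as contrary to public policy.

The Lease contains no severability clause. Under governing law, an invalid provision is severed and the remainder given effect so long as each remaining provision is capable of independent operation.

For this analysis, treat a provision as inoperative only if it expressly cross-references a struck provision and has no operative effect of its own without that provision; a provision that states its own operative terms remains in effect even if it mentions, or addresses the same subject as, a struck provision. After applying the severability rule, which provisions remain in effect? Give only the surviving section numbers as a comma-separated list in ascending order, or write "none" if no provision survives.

Article 2 is struck. Article 5 has no operative effect of its own apart from Article 2 and is therefore inoperative. Under the stated default rule, only provisions that cannot operate independently fall away; the rest are enforced. That leaves Article 1, Article 3, Article 4, Article 6, Article 7, and Article 8 in effect.

1, 3, 4, 6, 7, 8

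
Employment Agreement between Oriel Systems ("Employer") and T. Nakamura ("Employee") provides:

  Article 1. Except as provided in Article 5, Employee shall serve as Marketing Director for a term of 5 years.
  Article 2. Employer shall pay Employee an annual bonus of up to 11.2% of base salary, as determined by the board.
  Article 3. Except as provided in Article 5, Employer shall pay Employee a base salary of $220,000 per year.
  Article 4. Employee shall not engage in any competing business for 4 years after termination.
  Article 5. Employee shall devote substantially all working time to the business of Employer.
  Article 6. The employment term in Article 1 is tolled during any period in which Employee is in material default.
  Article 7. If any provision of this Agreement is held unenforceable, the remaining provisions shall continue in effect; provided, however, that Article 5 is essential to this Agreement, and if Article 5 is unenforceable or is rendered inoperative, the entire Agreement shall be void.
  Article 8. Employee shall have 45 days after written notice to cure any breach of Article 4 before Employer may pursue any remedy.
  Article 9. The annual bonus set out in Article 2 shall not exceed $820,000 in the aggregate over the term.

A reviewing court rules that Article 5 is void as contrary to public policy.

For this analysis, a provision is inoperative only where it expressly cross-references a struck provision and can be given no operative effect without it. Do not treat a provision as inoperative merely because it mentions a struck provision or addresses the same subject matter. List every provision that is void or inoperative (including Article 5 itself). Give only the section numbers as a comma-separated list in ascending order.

1, 2, 3, 4, 5, 6, 7, 8, 9

Article 5 is struck. Nothing else in the Agreement is defined by reference to Article 5. Article 7 makes Article 5 an essential term, and Article 5 is the provision held invalid; under Article 7, the entire Agreement is therefore void. No provision of the Agreement survives.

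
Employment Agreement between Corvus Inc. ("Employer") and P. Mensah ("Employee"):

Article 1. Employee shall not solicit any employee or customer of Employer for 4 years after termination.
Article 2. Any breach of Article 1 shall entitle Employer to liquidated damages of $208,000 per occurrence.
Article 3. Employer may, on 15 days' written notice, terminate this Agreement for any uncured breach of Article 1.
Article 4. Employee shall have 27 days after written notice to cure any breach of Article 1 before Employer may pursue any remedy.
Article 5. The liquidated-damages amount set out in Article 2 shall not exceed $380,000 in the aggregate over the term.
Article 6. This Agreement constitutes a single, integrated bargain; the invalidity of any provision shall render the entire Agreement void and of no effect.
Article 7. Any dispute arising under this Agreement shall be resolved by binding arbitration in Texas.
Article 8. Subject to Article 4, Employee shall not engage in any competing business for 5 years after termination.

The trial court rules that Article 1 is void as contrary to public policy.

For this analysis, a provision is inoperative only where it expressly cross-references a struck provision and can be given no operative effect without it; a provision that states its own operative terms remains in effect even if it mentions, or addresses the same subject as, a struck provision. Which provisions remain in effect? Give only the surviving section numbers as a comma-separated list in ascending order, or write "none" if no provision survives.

Article 1 is struck. Article 2 does nothing except set the liquidated-damages amount by reference to Article 1; with Article 1 gone it has no independent effect and is inoperative. Article 3 merely fixes the termination right for breach of Article 1; with Article 1 gone it has nothing to operate on and falls away. Article 4 has no operative effect of its own apart from Article 1 and is therefore inoperative. Article 5 operates only by reference to Article 2, so it falls with Article 2. Article 6 provides that the Agreement is not severable, so the invalidity of any one provision voids the entire Agreement. No provision of the Agreement survives.

none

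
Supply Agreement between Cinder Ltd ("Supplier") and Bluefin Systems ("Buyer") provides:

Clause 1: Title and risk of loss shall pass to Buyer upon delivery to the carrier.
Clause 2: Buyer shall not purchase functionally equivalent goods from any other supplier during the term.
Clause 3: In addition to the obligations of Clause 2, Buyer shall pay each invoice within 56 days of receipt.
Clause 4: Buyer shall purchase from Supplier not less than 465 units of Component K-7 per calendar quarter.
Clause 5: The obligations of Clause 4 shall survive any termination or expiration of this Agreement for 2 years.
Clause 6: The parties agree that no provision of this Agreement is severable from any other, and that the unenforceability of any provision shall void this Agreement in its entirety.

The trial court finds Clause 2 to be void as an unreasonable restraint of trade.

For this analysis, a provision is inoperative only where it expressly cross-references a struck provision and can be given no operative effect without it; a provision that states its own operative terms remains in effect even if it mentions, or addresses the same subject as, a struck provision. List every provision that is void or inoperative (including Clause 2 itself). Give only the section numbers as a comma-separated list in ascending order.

1, 2, 3, 4, 5, 6

Clause 2 is struck. No other provision's operative terms depend on Clause 2. Clause 6 provides that the Agreement is not severable, so the invalidity of any one provision voids the entire Agreement. No provision of the Agreement survives.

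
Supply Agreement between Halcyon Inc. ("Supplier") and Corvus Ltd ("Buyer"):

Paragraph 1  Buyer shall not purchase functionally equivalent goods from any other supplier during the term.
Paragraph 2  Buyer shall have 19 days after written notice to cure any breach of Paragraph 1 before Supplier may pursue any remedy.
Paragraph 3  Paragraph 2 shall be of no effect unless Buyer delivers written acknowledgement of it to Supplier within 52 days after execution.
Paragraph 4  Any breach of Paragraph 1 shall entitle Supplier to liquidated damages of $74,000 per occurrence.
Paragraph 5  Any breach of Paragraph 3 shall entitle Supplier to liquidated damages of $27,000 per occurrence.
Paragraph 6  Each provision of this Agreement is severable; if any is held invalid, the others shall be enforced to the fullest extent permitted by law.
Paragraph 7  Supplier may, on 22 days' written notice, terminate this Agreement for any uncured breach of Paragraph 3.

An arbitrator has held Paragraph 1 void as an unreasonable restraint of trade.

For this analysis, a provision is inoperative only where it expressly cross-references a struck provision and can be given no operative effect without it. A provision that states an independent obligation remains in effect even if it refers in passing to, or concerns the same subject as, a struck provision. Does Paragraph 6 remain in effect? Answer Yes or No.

Yes

Paragraph 1 is struck. The only function of Paragraph 2 is the cure period for breach of Paragraph 1, so it cannot stand once Paragraph 1 is removed. Paragraph 4 does nothing except set the liquidated-damages amount by reference to Paragraph 1; with Paragraph 1 gone it has no independent effect and is inoperative. Paragraph 3 has no operative effect of its own apart from Paragraph 2 and is therefore inoperative. Paragraph 5 operates only by reference to Paragraph 3, so it falls with Paragraph 3. Paragraph 7 has no operative effect of its own apart from Paragraph 3 and is therefore inoperative. Paragraph 6 is a severability clause and preserves every provision that can still be given independent effect. Only Paragraph 6 remains in effect. Paragraph 6 is among the surviving provisions, so the answer is yes.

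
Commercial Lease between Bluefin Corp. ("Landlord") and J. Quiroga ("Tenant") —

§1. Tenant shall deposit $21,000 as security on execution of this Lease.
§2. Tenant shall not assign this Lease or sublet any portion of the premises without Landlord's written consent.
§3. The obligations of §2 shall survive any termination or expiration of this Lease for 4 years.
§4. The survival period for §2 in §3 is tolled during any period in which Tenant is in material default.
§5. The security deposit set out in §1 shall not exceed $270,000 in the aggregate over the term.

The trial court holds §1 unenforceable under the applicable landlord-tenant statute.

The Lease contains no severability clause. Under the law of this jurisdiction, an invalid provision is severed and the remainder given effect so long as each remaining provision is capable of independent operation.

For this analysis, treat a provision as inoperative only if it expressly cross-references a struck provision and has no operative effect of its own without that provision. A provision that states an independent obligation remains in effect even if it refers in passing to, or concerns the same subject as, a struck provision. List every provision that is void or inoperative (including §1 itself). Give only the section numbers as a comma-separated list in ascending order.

1, 5

§1 is struck. §5 operates only by reference to §1, so it falls with §1. With no severability clause, the stated default rule severs what cannot stand and enforces each remaining provision that can operate on its own. That leaves §2, §3, and §4 in effect.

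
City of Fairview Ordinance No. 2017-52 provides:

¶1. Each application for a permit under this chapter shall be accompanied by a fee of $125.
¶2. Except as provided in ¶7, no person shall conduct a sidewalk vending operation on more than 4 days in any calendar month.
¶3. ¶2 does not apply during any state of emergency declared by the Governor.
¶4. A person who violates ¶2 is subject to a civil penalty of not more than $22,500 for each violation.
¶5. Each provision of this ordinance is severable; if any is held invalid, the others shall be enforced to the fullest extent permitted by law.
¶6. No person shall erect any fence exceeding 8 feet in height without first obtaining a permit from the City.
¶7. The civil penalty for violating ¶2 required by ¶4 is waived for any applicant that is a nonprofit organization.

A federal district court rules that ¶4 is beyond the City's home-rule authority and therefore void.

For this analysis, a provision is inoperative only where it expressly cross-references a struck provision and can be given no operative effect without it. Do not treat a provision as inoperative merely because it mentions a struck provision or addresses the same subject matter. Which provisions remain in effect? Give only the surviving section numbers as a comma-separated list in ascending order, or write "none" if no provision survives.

1, 2, 3, 5, 6

¶4 is struck. The whole of ¶7 is the nonprofit waiver of the civil penalty for violating ¶2, defined by reference to ¶4, so ¶7 cannot stand once ¶4 is removed. Although ¶2 refers to ¶7, its operative terms do not depend on ¶7, so it remains in effect. ¶5 is a severability clause and preserves every provision that can still be given independent effect. The provisions still in force are ¶1, ¶2, ¶3, ¶5, and ¶6.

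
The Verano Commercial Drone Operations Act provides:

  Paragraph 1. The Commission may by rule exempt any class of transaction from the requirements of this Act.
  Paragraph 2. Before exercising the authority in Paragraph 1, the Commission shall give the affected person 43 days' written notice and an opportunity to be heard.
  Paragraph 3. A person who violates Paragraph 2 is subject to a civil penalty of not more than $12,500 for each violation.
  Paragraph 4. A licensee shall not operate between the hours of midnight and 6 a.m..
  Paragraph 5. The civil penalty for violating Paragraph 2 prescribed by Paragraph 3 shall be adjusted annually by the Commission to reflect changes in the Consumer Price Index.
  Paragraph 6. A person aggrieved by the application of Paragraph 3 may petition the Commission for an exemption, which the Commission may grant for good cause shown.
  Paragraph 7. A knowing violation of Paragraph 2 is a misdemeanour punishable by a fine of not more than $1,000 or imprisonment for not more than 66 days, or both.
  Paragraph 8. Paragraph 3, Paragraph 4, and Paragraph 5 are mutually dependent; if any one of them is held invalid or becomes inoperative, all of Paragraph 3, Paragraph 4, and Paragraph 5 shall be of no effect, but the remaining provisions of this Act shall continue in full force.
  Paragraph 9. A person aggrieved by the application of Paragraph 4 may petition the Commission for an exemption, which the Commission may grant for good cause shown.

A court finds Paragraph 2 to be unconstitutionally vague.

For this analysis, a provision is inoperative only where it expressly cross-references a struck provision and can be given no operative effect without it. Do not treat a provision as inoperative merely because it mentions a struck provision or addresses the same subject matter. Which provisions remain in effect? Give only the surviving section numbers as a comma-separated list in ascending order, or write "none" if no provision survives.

1, 8

Paragraph 2 is struck. Paragraph 3 operates only by reference to Paragraph 2, so it falls with Paragraph 2. Paragraph 7 operates only by reference to Paragraph 2, so it falls with Paragraph 2. The whole of Paragraph 5 is the indexation of the civil penalty for violating Paragraph 2, defined by reference to Paragraph 3, so Paragraph 5 cannot stand once Paragraph 3 is removed. Paragraph 6 has no operative effect of its own apart from Paragraph 3 and is therefore inoperative. Paragraph 8 declares Paragraph 3, Paragraph 4, and Paragraph 5 mutually dependent; since one of them has fallen, all of them are of no effect. That brings down Paragraph 4 as well. Paragraph 9 in turn depends solely on a provision now struck and likewise falls. The remainder continues in force under Paragraph 8. The provisions still in force are Paragraph 1 and Paragraph 8.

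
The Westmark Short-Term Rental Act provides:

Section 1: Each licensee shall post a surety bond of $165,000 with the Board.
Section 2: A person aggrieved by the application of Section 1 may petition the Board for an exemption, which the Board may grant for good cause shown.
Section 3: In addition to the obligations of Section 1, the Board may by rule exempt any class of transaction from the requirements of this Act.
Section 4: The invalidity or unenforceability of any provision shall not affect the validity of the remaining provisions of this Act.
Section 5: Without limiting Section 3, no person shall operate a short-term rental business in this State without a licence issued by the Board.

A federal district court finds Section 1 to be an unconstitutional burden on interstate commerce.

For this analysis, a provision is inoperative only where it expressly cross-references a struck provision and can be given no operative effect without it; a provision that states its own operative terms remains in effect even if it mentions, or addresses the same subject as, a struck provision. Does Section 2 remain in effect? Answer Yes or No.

No

Section 1 is struck. Section 2 has no operative effect of its own apart from Section 1 and is therefore inoperative. Section 3 mentions Section 1 but its own obligation stands independently of Section 1, so Section 3 is not affected. Under the severability clause in Section 4, the remaining provisions continue in force. Section 3, Section 4, and Section 5 remain in effect. Section 2 is among the inoperative provisions, so the answer is no.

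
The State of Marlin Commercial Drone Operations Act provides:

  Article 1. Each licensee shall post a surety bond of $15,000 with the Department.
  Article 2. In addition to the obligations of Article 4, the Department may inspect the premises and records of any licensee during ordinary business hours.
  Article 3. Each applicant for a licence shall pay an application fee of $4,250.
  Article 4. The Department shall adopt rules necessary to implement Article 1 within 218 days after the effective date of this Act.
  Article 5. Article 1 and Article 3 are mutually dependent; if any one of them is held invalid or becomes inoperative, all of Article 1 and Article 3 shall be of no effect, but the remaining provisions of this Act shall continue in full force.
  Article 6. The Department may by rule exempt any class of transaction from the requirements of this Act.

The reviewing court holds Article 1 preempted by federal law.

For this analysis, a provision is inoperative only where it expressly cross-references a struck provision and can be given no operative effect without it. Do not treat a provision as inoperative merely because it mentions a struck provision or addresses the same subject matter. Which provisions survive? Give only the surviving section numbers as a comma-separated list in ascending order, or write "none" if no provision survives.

2, 5, 6

Article 1 is struck. Article 4 merely fixes the rulemaking mandate for Article 1; with Article 1 gone it has nothing to operate on and falls away. Although Article 2 refers to Article 4, its operative terms do not depend on Article 4, so it remains in effect. Article 5 declares Article 1 and Article 3 mutually dependent; since one of them has fallen, all of them are of no effect. That brings down Article 3 as well. The remainder continues in force under Article 5. That leaves Article 2, Article 5, and Article 6 in effect.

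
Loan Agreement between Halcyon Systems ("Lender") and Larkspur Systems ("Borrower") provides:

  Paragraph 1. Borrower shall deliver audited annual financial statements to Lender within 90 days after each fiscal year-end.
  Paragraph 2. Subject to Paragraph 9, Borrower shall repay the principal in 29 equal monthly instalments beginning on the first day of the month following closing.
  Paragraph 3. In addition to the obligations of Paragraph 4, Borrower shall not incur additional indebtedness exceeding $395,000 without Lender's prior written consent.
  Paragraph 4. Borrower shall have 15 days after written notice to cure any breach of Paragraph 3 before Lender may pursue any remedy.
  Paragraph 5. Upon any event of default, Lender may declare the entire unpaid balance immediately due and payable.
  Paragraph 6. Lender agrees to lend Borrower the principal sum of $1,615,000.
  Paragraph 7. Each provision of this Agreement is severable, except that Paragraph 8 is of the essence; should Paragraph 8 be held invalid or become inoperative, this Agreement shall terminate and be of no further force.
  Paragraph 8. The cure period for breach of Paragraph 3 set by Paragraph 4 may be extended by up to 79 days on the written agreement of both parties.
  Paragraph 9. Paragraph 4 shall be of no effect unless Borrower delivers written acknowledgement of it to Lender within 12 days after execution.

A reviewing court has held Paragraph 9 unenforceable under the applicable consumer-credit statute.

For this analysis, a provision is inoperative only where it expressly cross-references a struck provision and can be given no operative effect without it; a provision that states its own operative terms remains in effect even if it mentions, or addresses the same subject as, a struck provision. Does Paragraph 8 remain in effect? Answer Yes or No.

Paragraph 9 is struck. Paragraph 2 mentions Paragraph 9 but its own obligation stands independently of Paragraph 9, so Paragraph 2 is not affected. Nothing else in the Agreement is defined by reference to Paragraph 9. Paragraph 7 makes Paragraph 8 an essential term, but Paragraph 8 is unaffected, so the severability proviso in Paragraph 7 preserves the remaining provisions. Paragraph 1, Paragraph 2, Paragraph 3, Paragraph 4, Paragraph 5, Paragraph 6, Paragraph 7, and Paragraph 8 remain in effect. Paragraph 8 is among the surviving provisions, so the answer is yes.

Yes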